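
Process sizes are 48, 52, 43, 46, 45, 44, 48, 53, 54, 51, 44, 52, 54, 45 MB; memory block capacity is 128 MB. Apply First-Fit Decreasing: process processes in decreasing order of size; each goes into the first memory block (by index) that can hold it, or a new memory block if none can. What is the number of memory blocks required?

7 memory blocks

Sorted descending: 54, 54, 53, 52, 52, 51, 48, 48, 46, 45, 45, 44, 44, 43.
Put 54 MB in memory block 1; 74 MB remain.
Put 54 MB in memory block 1; 20 MB remain.
Put 53 MB in memory block 2; 75 MB remain.
Put 52 MB in memory block 2; 23 MB remain.
Put 52 MB in memory block 3; 76 MB remain.
Put 51 MB in memory block 3; 25 MB remain.
Put 48 MB in memory block 4; 80 MB remain.
Put 48 MB in memory block 4; 32 MB remain.
Put 46 MB in memory block 5; 82 MB remain.
Put 45 MB in memory block 5; 37 MB remain.
Put 45 MB in memory block 6; 83 MB remain.
Put 44 MB in memory block 6; 39 MB remain.
Put 44 MB in memory block 7; 84 MB remain.
Put 43 MB in memory block 7; 41 MB remain.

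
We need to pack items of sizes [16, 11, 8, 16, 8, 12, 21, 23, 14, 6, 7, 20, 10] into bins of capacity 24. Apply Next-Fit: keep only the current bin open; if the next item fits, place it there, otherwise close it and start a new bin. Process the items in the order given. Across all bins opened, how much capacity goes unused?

Put 16 in bin 1; 8 remain.
Put 11 in bin 2; 13 remain.
Put 8 in bin 2; 5 remain.
Put 16 in bin 3; 8 remain.
Put 8 in bin 3; 0 remain.
Put 12 in bin 4; 12 remain.
Put 21 in bin 5; 3 remain.
Put 23 in bin 6; 1 remain.
Put 14 in bin 7; 10 remain.
Put 6 in bin 7; 4 remain.
Put 7 in bin 8; 17 remain.
Put 20 in bin 9; 4 remain.
Put 10 in bin 10; 14 remain.
10 bins × 24 = 240; used 172; unused 68.

68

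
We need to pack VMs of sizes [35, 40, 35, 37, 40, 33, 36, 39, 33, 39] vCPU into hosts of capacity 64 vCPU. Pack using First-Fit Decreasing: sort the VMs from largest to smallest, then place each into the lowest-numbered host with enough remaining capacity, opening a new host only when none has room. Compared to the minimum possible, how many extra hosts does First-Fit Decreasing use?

0

First-Fit Decreasing: [40] [40] [39] [39] [37] [36] [35] [35] [33] [33] → 10 hosts.
10 VMs exceed 32 vCPU (half the capacity), and no two of those can share a host, so at least 10 hosts are needed.
So 10 is already optimal.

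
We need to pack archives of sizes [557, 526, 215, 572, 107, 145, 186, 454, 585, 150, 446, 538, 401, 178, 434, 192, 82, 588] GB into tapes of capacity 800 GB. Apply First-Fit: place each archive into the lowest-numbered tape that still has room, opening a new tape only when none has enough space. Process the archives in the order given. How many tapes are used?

Put 557 GB in tape 1; 243 GB remain.
Put 526 GB in tape 2; 274 GB remain.
Put 215 GB in tape 1; 28 GB remain.
Put 572 GB in tape 3; 228 GB remain.
Put 107 GB in tape 2; 167 GB remain.
Put 145 GB in tape 2; 22 GB remain.
Put 186 GB in tape 3; 42 GB remain.
Put 454 GB in tape 4; 346 GB remain.
Put 585 GB in tape 5; 215 GB remain.
Put 150 GB in tape 4; 196 GB remain.
Put 446 GB in tape 6; 354 GB remain.
Put 538 GB in tape 7; 262 GB remain.
Put 401 GB in tape 8; 399 GB remain.
Put 178 GB in tape 4; 18 GB remain.
Put 434 GB in tape 9; 366 GB remain.
Put 192 GB in tape 5; 23 GB remain.
Put 82 GB in tape 6; 272 GB remain.
Put 588 GB in tape 10; 212 GB remain.

10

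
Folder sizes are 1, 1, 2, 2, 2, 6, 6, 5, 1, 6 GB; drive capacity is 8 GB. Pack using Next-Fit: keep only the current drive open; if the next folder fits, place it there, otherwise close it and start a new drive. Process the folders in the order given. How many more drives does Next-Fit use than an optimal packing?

Next-Fit: [1,1,2,2,2] [6] [6] [5,1] [6] → 5 drives.
Total size 32 GB; any packing needs at least ⌈32/8⌉ = 4 drives.
An optimal packing achieves that bound: [6,2] [6,2] [6,2] [5,1,1,1] → 4 drives.
Excess: 5 − 4 = 1.

1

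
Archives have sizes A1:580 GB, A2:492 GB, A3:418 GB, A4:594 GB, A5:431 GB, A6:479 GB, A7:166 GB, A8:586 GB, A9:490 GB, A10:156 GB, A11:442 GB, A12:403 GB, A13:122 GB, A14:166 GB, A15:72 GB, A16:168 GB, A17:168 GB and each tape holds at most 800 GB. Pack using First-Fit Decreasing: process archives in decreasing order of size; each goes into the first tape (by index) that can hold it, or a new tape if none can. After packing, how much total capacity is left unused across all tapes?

2067

Sorted descending: 594, 586, 580, 492, 490, 479, 442, 431, 418, 403, 168, 168, 166, 166, 156, 122, 72.
594 GB → tape 1 (remaining 206 GB)
586 GB → tape 2 (remaining 214 GB)
580 GB → tape 3 (remaining 220 GB)
492 GB → tape 4 (remaining 308 GB)
490 GB → tape 5 (remaining 310 GB)
479 GB → tape 6 (remaining 321 GB)
442 GB → tape 7 (remaining 358 GB)
431 GB → tape 8 (remaining 369 GB)
418 GB → tape 9 (remaining 382 GB)
403 GB → tape 10 (remaining 397 GB)
168 GB → tape 1 (remaining 38 GB)
168 GB → tape 2 (remaining 46 GB)
166 GB → tape 3 (remaining 54 GB)
166 GB → tape 4 (remaining 142 GB)
156 GB → tape 5 (remaining 154 GB)
122 GB → tape 4 (remaining 20 GB)
72 GB → tape 5 (remaining 82 GB)
10 tapes × 800 GB = 8000 GB; used 5933 GB; unused 2067 GB.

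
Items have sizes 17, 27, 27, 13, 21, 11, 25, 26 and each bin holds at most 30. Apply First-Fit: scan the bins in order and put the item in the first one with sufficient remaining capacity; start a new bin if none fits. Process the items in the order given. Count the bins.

Put 17 in bin 1; 13 remain.
Put 27 in bin 2; 3 remain.
Put 27 in bin 3; 3 remain.
Put 13 in bin 1; 0 remain.
Put 21 in bin 4; 9 remain.
Put 11 in bin 5; 19 remain.
Put 25 in bin 6; 5 remain.
Put 26 in bin 7; 4 remain.

7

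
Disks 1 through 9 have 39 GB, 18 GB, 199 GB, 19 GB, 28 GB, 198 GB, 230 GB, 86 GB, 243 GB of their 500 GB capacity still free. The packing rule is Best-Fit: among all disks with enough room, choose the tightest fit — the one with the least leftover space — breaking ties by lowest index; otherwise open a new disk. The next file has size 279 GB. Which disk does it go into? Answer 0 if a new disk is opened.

0

No disk has ≥ 279 GB free, so a new disk is opened.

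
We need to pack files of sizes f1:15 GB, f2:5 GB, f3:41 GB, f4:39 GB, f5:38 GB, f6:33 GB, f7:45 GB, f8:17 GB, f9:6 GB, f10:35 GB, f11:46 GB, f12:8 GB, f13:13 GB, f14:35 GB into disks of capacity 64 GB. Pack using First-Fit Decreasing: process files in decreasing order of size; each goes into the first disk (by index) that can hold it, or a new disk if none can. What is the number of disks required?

8 disks

Sorted descending: 46, 45, 41, 39, 38, 35, 35, 33, 17, 15, 13, 8, 6, 5.
46 GB → disk 1 (remaining 18 GB)
45 GB → disk 2 (remaining 19 GB)
41 GB → disk 3 (remaining 23 GB)
39 GB → disk 4 (remaining 25 GB)
38 GB → disk 5 (remaining 26 GB)
35 GB → disk 6 (remaining 29 GB)
35 GB → disk 7 (remaining 29 GB)
33 GB → disk 8 (remaining 31 GB)
17 GB → disk 1 (remaining 1 GB)
15 GB → disk 2 (remaining 4 GB)
13 GB → disk 3 (remaining 10 GB)
8 GB → disk 3 (remaining 2 GB)
6 GB → disk 4 (remaining 19 GB)
5 GB → disk 4 (remaining 14 GB)
Final disks: [46,17] [45,15] [41,13,8] [39,6,5] [38] [35] [35] [33].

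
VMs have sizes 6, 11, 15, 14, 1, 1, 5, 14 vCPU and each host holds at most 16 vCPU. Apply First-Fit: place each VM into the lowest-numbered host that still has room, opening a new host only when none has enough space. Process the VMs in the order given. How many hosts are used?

Put 6 vCPU in host 1; 10 vCPU remain.
Put 11 vCPU in host 2; 5 vCPU remain.
Put 15 vCPU in host 3; 1 vCPU remain.
Put 14 vCPU in host 4; 2 vCPU remain.
Put 1 vCPU in host 1; 9 vCPU remain.
Put 1 vCPU in host 1; 8 vCPU remain.
Put 5 vCPU in host 1; 3 vCPU remain.
Put 14 vCPU in host 5; 2 vCPU remain.

5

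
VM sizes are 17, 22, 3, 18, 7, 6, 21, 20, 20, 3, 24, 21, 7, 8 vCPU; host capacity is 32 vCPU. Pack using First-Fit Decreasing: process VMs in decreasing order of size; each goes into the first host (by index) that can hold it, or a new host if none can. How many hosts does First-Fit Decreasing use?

8

Sorted descending: 24, 22, 21, 21, 20, 20, 18, 17, 8, 7, 7, 6, 3, 3.
host 1: place 24 vCPU, 8 vCPU left
host 2: place 22 vCPU, 10 vCPU left
host 3: place 21 vCPU, 11 vCPU left
host 4: place 21 vCPU, 11 vCPU left
host 5: place 20 vCPU, 12 vCPU left
host 6: place 20 vCPU, 12 vCPU left
host 7: place 18 vCPU, 14 vCPU left
host 8: place 17 vCPU, 15 vCPU left
host 1: place 8 vCPU, 0 vCPU left
host 2: place 7 vCPU, 3 vCPU left
host 3: place 7 vCPU, 4 vCPU left
host 4: place 6 vCPU, 5 vCPU left
host 2: place 3 vCPU, 0 vCPU left
host 3: place 3 vCPU, 1 vCPU left
Final hosts: [24,8] [22,7,3] [21,7,3] [21,6] [20] [20] [18] [17].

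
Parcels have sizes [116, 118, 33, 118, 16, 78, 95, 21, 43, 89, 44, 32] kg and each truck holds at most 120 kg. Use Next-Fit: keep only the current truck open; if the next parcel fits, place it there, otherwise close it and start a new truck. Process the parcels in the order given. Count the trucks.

9

Put 116 kg in truck 1; 4 kg remain.
Put 118 kg in truck 2; 2 kg remain.
Put 33 kg in truck 3; 87 kg remain.
Put 118 kg in truck 4; 2 kg remain.
Put 16 kg in truck 5; 104 kg remain.
Put 78 kg in truck 5; 26 kg remain.
Put 95 kg in truck 6; 25 kg remain.
Put 21 kg in truck 6; 4 kg remain.
Put 43 kg in truck 7; 77 kg remain.
Put 89 kg in truck 8; 31 kg remain.
Put 44 kg in truck 9; 76 kg remain.
Put 32 kg in truck 9; 44 kg remain.
Final trucks: [116] [118] [33] [118] [16,78] [95,21] [43] [89] [44,32].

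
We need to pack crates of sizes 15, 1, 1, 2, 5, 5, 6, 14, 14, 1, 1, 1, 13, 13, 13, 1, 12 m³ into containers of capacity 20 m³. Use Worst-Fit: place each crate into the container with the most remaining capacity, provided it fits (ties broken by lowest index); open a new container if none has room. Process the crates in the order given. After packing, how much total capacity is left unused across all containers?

42

Put 15 m³ in container 1; 5 m³ remain.
Put 1 m³ in container 1; 4 m³ remain.
Put 1 m³ in container 1; 3 m³ remain.
Put 2 m³ in container 1; 1 m³ remain.
Put 5 m³ in container 2; 15 m³ remain.
Put 5 m³ in container 2; 10 m³ remain.
Put 6 m³ in container 2; 4 m³ remain.
Put 14 m³ in container 3; 6 m³ remain.
Put 14 m³ in container 4; 6 m³ remain.
Put 1 m³ in container 3; 5 m³ remain.
Put 1 m³ in container 4; 5 m³ remain.
Put 1 m³ in container 3; 4 m³ remain.
Put 13 m³ in container 5; 7 m³ remain.
Put 13 m³ in container 6; 7 m³ remain.
Put 13 m³ in container 7; 7 m³ remain.
Put 1 m³ in container 5; 6 m³ remain.
Put 12 m³ in container 8; 8 m³ remain.
8 containers × 20 m³ = 160 m³; used 118 m³; unused 42 m³.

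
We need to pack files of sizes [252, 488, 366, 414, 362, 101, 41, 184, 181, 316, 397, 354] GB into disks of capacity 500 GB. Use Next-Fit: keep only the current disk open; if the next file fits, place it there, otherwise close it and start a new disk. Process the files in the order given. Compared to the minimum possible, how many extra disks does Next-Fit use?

1

Next-Fit: [252] [488] [366] [414] [362,101] [41,184,181] [316] [397] [354] → 9 disks.
8 files exceed 250 GB (half the capacity), and no two of those can share a disk, so at least 8 disks are needed.
An optimal packing achieves that bound: [488] [414,41] [397,101] [366] [362] [354] [316,184] [252,181] → 8 disks.
Excess: 9 − 8 = 1.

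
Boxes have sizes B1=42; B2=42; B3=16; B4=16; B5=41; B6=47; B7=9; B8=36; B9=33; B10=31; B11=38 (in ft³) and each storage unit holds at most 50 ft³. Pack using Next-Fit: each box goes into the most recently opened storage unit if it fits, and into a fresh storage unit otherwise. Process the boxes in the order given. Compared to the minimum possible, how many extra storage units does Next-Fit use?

1

Next-Fit: [42] [42] [16,16] [41] [47] [9,36] [33] [31] [38] → 9 storage units.
Total size 351 ft³; any packing needs at least ⌈351/50⌉ = 8 storage units.
An optimal packing achieves that bound: [47] [42] [42] [41,9] [38] [36] [33,16] [31,16] → 8 storage units.
Excess: 9 − 8 = 1.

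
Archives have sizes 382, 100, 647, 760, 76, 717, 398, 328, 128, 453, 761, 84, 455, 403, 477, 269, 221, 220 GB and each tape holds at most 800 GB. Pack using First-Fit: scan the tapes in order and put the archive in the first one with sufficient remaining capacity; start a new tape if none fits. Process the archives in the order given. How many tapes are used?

Put 382 GB in tape 1; 418 GB remain.
Put 100 GB in tape 1; 318 GB remain.
Put 647 GB in tape 2; 153 GB remain.
Put 760 GB in tape 3; 40 GB remain.
Put 76 GB in tape 1; 242 GB remain.
Put 717 GB in tape 4; 83 GB remain.
Put 398 GB in tape 5; 402 GB remain.
Put 328 GB in tape 5; 74 GB remain.
Put 128 GB in tape 1; 114 GB remain.
Put 453 GB in tape 6; 347 GB remain.
Put 761 GB in tape 7; 39 GB remain.
Put 84 GB in tape 1; 30 GB remain.
Put 455 GB in tape 8; 345 GB remain.
Put 403 GB in tape 9; 397 GB remain.
Put 477 GB in tape 10; 323 GB remain.
Put 269 GB in tape 6; 78 GB remain.
Put 221 GB in tape 8; 124 GB remain.
Put 220 GB in tape 9; 177 GB remain.

10 tapes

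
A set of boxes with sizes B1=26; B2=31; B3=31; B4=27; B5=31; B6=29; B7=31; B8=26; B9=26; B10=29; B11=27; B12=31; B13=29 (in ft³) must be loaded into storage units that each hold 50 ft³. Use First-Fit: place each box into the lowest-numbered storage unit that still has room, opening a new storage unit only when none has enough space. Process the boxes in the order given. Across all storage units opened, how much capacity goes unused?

276

storage unit 1: place B1 (26 ft³), 24 ft³ left
storage unit 2: place B2 (31 ft³), 19 ft³ left
storage unit 3: place B3 (31 ft³), 19 ft³ left
storage unit 4: place B4 (27 ft³), 23 ft³ left
storage unit 5: place B5 (31 ft³), 19 ft³ left
storage unit 6: place B6 (29 ft³), 21 ft³ left
storage unit 7: place B7 (31 ft³), 19 ft³ left
storage unit 8: place B8 (26 ft³), 24 ft³ left
storage unit 9: place B9 (26 ft³), 24 ft³ left
storage unit 10: place B10 (29 ft³), 21 ft³ left
storage unit 11: place B11 (27 ft³), 23 ft³ left
storage unit 12: place B12 (31 ft³), 19 ft³ left
storage unit 13: place B13 (29 ft³), 21 ft³ left
13 storage units × 50 ft³ = 650 ft³; used 374 ft³; unused 276 ft³.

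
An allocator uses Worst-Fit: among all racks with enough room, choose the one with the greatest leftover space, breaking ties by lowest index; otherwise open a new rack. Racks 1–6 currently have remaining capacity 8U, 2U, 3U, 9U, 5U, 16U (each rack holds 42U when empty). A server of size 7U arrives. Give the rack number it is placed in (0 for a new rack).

Racks with room: rack 1 (8U), rack 4 (9U), rack 6 (16U).
Most room is rack 6 with 16U free.

6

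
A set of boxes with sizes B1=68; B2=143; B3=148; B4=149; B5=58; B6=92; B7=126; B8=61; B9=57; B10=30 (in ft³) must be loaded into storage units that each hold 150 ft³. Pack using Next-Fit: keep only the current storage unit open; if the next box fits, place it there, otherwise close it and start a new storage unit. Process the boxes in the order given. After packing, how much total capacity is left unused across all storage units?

118

storage unit 1: place B1 (68 ft³), 82 ft³ left
storage unit 2: place B2 (143 ft³), 7 ft³ left
storage unit 3: place B3 (148 ft³), 2 ft³ left
storage unit 4: place B4 (149 ft³), 1 ft³ left
storage unit 5: place B5 (58 ft³), 92 ft³ left
storage unit 5: place B6 (92 ft³), 0 ft³ left
storage unit 6: place B7 (126 ft³), 24 ft³ left
storage unit 7: place B8 (61 ft³), 89 ft³ left
storage unit 7: place B9 (57 ft³), 32 ft³ left
storage unit 7: place B10 (30 ft³), 2 ft³ left
7 storage units × 150 ft³ = 1050 ft³; used 932 ft³; unused 118 ft³.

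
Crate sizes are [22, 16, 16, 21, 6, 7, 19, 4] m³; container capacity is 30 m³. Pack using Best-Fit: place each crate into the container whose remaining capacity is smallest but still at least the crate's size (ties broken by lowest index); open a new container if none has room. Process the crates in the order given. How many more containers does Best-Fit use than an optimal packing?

Best-Fit: [22,6] [16] [16] [21,7] [19,4] → 5 containers.
5 crates exceed 15 m³ (half the capacity), and no two of those can share a container, so at least 5 containers are needed.
So 5 is already optimal.

0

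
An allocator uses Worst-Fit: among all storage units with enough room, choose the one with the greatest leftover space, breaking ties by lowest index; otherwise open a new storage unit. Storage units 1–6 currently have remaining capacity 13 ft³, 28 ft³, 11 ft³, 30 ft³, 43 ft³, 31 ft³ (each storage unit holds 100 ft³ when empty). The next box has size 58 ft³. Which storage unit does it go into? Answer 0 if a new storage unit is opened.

No storage unit has ≥ 58 ft³ free, so a new storage unit is opened.

0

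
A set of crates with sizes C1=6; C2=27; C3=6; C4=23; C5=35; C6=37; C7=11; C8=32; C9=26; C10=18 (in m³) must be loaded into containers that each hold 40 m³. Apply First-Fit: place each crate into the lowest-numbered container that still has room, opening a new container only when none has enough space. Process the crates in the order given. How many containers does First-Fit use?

7 containers

container 1: place C1 (6 m³), 34 m³ left
container 1: place C2 (27 m³), 7 m³ left
container 1: place C3 (6 m³), 1 m³ left
container 2: place C4 (23 m³), 17 m³ left
container 3: place C5 (35 m³), 5 m³ left
container 4: place C6 (37 m³), 3 m³ left
container 2: place C7 (11 m³), 6 m³ left
container 5: place C8 (32 m³), 8 m³ left
container 6: place C9 (26 m³), 14 m³ left
container 7: place C10 (18 m³), 22 m³ left
Final containers: [6,27,6] [23,11] [35] [37] [32] [26] [18].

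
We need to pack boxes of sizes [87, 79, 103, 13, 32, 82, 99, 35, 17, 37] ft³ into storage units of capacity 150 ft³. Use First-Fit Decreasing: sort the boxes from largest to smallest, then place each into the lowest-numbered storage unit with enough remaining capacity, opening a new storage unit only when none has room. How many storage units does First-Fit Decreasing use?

5 storage units

Sorted descending: 103, 99, 87, 82, 79, 37, 35, 32, 17, 13.
storage unit 1: place 103 ft³, 47 ft³ left
storage unit 2: place 99 ft³, 51 ft³ left
storage unit 3: place 87 ft³, 63 ft³ left
storage unit 4: place 82 ft³, 68 ft³ left
storage unit 5: place 79 ft³, 71 ft³ left
storage unit 1: place 37 ft³, 10 ft³ left
storage unit 2: place 35 ft³, 16 ft³ left
storage unit 3: place 32 ft³, 31 ft³ left
storage unit 3: place 17 ft³, 14 ft³ left
storage unit 2: place 13 ft³, 3 ft³ left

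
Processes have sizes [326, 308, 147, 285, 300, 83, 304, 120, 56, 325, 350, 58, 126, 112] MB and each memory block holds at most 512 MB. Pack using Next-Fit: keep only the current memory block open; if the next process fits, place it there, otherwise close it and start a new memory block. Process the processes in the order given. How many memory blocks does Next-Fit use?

326 MB → memory block 1 (remaining 186 MB)
308 MB → memory block 2 (remaining 204 MB)
147 MB → memory block 2 (remaining 57 MB)
285 MB → memory block 3 (remaining 227 MB)
300 MB → memory block 4 (remaining 212 MB)
83 MB → memory block 4 (remaining 129 MB)
304 MB → memory block 5 (remaining 208 MB)
120 MB → memory block 5 (remaining 88 MB)
56 MB → memory block 5 (remaining 32 MB)
325 MB → memory block 6 (remaining 187 MB)
350 MB → memory block 7 (remaining 162 MB)
58 MB → memory block 7 (remaining 104 MB)
126 MB → memory block 8 (remaining 386 MB)
112 MB → memory block 8 (remaining 274 MB)

8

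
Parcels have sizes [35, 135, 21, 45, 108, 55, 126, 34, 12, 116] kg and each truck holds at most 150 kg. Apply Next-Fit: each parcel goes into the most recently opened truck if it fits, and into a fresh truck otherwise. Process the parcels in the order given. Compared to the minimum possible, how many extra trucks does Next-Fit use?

3

Next-Fit: [35] [135] [21,45] [108] [55] [126] [34,12] [116] → 8 trucks.
Total size 687 kg; any packing needs at least ⌈687/150⌉ = 5 trucks.
An optimal packing achieves that bound: [135,12] [126,21] [116,34] [108,35] [55,45] → 5 trucks.
Excess: 8 − 5 = 3.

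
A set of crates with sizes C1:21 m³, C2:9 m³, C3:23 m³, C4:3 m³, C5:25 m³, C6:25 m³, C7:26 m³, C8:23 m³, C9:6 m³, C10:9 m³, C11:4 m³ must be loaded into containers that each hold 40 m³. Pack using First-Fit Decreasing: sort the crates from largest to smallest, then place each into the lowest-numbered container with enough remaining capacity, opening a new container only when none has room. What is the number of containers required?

6

Sorted descending: 26, 25, 25, 23, 23, 21, 9, 9, 6, 4, 3.
container 1: place 26 m³, 14 m³ left
container 2: place 25 m³, 15 m³ left
container 3: place 25 m³, 15 m³ left
container 4: place 23 m³, 17 m³ left
container 5: place 23 m³, 17 m³ left
container 6: place 21 m³, 19 m³ left
container 1: place 9 m³, 5 m³ left
container 2: place 9 m³, 6 m³ left
container 2: place 6 m³, 0 m³ left
container 1: place 4 m³, 1 m³ left
container 3: place 3 m³, 12 m³ left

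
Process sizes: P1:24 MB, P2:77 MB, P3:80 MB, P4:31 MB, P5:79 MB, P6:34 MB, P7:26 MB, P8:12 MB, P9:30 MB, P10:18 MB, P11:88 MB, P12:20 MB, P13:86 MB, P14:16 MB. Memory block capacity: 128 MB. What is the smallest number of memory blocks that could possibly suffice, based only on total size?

Total size = 24 + 77 + 80 + 31 + 79 + 34 + 26 + 12 + 30 + 18 + 88 + 20 + 86 + 16 = 621 MB.
⌈621 / 128⌉ = 5.

5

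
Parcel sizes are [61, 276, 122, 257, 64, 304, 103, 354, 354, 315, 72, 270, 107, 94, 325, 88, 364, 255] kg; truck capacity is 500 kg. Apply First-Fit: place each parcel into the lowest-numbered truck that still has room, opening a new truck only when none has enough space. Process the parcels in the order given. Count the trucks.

10 trucks

truck 1: place 61 kg, 439 kg left
truck 1: place 276 kg, 163 kg left
truck 1: place 122 kg, 41 kg left
truck 2: place 257 kg, 243 kg left
truck 2: place 64 kg, 179 kg left
truck 3: place 304 kg, 196 kg left
truck 2: place 103 kg, 76 kg left
truck 4: place 354 kg, 146 kg left
truck 5: place 354 kg, 146 kg left
truck 6: place 315 kg, 185 kg left
truck 2: place 72 kg, 4 kg left
truck 7: place 270 kg, 230 kg left
truck 3: place 107 kg, 89 kg left
truck 4: place 94 kg, 52 kg left
truck 8: place 325 kg, 175 kg left
truck 3: place 88 kg, 1 kg left
truck 9: place 364 kg, 136 kg left
truck 10: place 255 kg, 245 kg left
Final trucks: [61,276,122] [257,64,103,72] [304,107,88] [354,94] [354] [315] [270] [325] [364] [255].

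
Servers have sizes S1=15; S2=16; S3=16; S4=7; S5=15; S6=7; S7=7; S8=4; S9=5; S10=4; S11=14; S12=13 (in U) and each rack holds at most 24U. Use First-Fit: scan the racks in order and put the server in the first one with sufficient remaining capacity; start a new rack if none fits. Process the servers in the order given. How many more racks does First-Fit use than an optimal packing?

First-Fit: [15,7] [16,7] [16,7] [15,4,5] [4,14] [13] → 6 racks.
Total size 123U; any packing needs at least ⌈123/24⌉ = 6 racks.
So 6 is already optimal.

0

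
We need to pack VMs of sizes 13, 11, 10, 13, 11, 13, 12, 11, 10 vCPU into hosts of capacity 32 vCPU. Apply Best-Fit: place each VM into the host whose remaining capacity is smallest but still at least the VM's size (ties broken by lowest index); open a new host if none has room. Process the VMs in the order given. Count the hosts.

host 1: place 13 vCPU, 19 vCPU left
host 1: place 11 vCPU, 8 vCPU left
host 2: place 10 vCPU, 22 vCPU left
host 2: place 13 vCPU, 9 vCPU left
host 3: place 11 vCPU, 21 vCPU left
host 3: place 13 vCPU, 8 vCPU left
host 4: place 12 vCPU, 20 vCPU left
host 4: place 11 vCPU, 9 vCPU left
host 5: place 10 vCPU, 22 vCPU left
Final hosts: [13,11] [10,13] [11,13] [12,11] [10].

5 hosts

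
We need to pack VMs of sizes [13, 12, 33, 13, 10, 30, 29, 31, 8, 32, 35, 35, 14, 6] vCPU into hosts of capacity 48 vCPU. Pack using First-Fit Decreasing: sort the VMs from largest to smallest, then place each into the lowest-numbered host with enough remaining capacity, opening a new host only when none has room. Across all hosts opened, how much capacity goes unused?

Sorted descending: 35, 35, 33, 32, 31, 30, 29, 14, 13, 13, 12, 10, 8, 6.
Put 35 vCPU in host 1; 13 vCPU remain.
Put 35 vCPU in host 2; 13 vCPU remain.
Put 33 vCPU in host 3; 15 vCPU remain.
Put 32 vCPU in host 4; 16 vCPU remain.
Put 31 vCPU in host 5; 17 vCPU remain.
Put 30 vCPU in host 6; 18 vCPU remain.
Put 29 vCPU in host 7; 19 vCPU remain.
Put 14 vCPU in host 3; 1 vCPU remain.
Put 13 vCPU in host 1; 0 vCPU remain.
Put 13 vCPU in host 2; 0 vCPU remain.
Put 12 vCPU in host 4; 4 vCPU remain.
Put 10 vCPU in host 5; 7 vCPU remain.
Put 8 vCPU in host 6; 10 vCPU remain.
Put 6 vCPU in host 5; 1 vCPU remain.
7 hosts × 48 vCPU = 336 vCPU; used 301 vCPU; unused 35 vCPU.

35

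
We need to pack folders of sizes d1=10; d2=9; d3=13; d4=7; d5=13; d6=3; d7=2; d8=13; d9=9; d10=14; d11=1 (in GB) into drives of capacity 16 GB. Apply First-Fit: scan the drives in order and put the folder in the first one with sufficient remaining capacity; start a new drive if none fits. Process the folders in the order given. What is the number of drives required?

Put d1 (10 GB) in drive 1; 6 GB remain.
Put d2 (9 GB) in drive 2; 7 GB remain.
Put d3 (13 GB) in drive 3; 3 GB remain.
Put d4 (7 GB) in drive 2; 0 GB remain.
Put d5 (13 GB) in drive 4; 3 GB remain.
Put d6 (3 GB) in drive 1; 3 GB remain.
Put d7 (2 GB) in drive 1; 1 GB remain.
Put d8 (13 GB) in drive 5; 3 GB remain.
Put d9 (9 GB) in drive 6; 7 GB remain.
Put d10 (14 GB) in drive 7; 2 GB remain.
Put d11 (1 GB) in drive 1; 0 GB remain.

7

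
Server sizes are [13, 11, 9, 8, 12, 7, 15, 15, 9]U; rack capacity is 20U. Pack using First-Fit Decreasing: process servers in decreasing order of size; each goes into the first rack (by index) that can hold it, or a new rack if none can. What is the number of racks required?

Sorted descending: 15, 15, 13, 12, 11, 9, 9, 8, 7.
15U → rack 1 (remaining 5U)
15U → rack 2 (remaining 5U)
13U → rack 3 (remaining 7U)
12U → rack 4 (remaining 8U)
11U → rack 5 (remaining 9U)
9U → rack 5 (remaining 0U)
9U → rack 6 (remaining 11U)
8U → rack 4 (remaining 0U)
7U → rack 3 (remaining 0U)
Final racks: [15] [15] [13,7] [12,8] [11,9] [9].

6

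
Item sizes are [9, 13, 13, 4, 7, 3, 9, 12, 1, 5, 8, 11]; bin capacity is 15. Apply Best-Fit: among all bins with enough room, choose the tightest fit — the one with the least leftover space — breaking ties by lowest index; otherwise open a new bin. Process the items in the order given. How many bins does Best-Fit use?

Put 9 in bin 1; 6 remain.
Put 13 in bin 2; 2 remain.
Put 13 in bin 3; 2 remain.
Put 4 in bin 1; 2 remain.
Put 7 in bin 4; 8 remain.
Put 3 in bin 4; 5 remain.
Put 9 in bin 5; 6 remain.
Put 12 in bin 6; 3 remain.
Put 1 in bin 1; 1 remain.
Put 5 in bin 4; 0 remain.
Put 8 in bin 7; 7 remain.
Put 11 in bin 8; 4 remain.

8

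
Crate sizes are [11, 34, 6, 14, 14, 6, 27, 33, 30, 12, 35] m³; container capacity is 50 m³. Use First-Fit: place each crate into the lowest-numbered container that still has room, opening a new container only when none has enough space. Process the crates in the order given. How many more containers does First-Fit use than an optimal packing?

First-Fit: [11,34] [6,14,14,6] [27,12] [33] [30] [35] → 6 containers.
Total size 222 m³; any packing needs at least ⌈222/50⌉ = 5 containers.
An optimal packing achieves that bound: [35,14] [34,14] [33,12] [30,11,6] [27,6] → 5 containers.
Excess: 6 − 5 = 1.

1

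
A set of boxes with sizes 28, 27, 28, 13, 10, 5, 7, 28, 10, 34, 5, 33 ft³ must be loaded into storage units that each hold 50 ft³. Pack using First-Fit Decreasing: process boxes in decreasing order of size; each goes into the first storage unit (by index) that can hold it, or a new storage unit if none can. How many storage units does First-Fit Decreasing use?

6

Sorted descending: 34, 33, 28, 28, 28, 27, 13, 10, 10, 7, 5, 5.
storage unit 1: place 34 ft³, 16 ft³ left
storage unit 2: place 33 ft³, 17 ft³ left
storage unit 3: place 28 ft³, 22 ft³ left
storage unit 4: place 28 ft³, 22 ft³ left
storage unit 5: place 28 ft³, 22 ft³ left
storage unit 6: place 27 ft³, 23 ft³ left
storage unit 1: place 13 ft³, 3 ft³ left
storage unit 2: place 10 ft³, 7 ft³ left
storage unit 3: place 10 ft³, 12 ft³ left
storage unit 2: place 7 ft³, 0 ft³ left
storage unit 3: place 5 ft³, 7 ft³ left
storage unit 3: place 5 ft³, 2 ft³ left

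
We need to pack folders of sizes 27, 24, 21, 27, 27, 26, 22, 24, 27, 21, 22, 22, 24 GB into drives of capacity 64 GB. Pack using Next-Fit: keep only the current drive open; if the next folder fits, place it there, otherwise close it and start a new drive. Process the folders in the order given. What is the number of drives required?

7

drive 1: place 27 GB, 37 GB left
drive 1: place 24 GB, 13 GB left
drive 2: place 21 GB, 43 GB left
drive 2: place 27 GB, 16 GB left
drive 3: place 27 GB, 37 GB left
drive 3: place 26 GB, 11 GB left
drive 4: place 22 GB, 42 GB left
drive 4: place 24 GB, 18 GB left
drive 5: place 27 GB, 37 GB left
drive 5: place 21 GB, 16 GB left
drive 6: place 22 GB, 42 GB left
drive 6: place 22 GB, 20 GB left
drive 7: place 24 GB, 40 GB left
Final drives: [27,24] [21,27] [27,26] [22,24] [27,21] [22,22] [24].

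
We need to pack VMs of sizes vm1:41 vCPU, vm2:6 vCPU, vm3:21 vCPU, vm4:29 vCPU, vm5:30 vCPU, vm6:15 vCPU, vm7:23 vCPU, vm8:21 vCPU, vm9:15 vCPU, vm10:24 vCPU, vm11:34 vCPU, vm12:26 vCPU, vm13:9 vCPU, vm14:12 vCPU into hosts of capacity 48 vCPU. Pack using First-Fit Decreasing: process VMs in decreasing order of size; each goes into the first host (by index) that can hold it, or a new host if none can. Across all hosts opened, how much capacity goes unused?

30

Sorted descending: 41, 34, 30, 29, 26, 24, 23, 21, 21, 15, 15, 12, 9, 6.
41 vCPU → host 1 (remaining 7 vCPU)
34 vCPU → host 2 (remaining 14 vCPU)
30 vCPU → host 3 (remaining 18 vCPU)
29 vCPU → host 4 (remaining 19 vCPU)
26 vCPU → host 5 (remaining 22 vCPU)
24 vCPU → host 6 (remaining 24 vCPU)
23 vCPU → host 6 (remaining 1 vCPU)
21 vCPU → host 5 (remaining 1 vCPU)
21 vCPU → host 7 (remaining 27 vCPU)
15 vCPU → host 3 (remaining 3 vCPU)
15 vCPU → host 4 (remaining 4 vCPU)
12 vCPU → host 2 (remaining 2 vCPU)
9 vCPU → host 7 (remaining 18 vCPU)
6 vCPU → host 1 (remaining 1 vCPU)
7 hosts × 48 vCPU = 336 vCPU; used 306 vCPU; unused 30 vCPU.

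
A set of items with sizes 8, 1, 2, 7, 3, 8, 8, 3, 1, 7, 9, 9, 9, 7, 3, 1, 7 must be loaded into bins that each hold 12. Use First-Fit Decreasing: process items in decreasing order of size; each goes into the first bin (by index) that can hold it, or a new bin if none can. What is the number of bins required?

Sorted descending: 9, 9, 9, 8, 8, 8, 7, 7, 7, 7, 3, 3, 3, 2, 1, 1, 1.
9 → bin 1 (remaining 3)
9 → bin 2 (remaining 3)
9 → bin 3 (remaining 3)
8 → bin 4 (remaining 4)
8 → bin 5 (remaining 4)
8 → bin 6 (remaining 4)
7 → bin 7 (remaining 5)
7 → bin 8 (remaining 5)
7 → bin 9 (remaining 5)
7 → bin 10 (remaining 5)
3 → bin 1 (remaining 0)
3 → bin 2 (remaining 0)
3 → bin 3 (remaining 0)
2 → bin 4 (remaining 2)
1 → bin 4 (remaining 1)
1 → bin 4 (remaining 0)
1 → bin 5 (remaining 3)

10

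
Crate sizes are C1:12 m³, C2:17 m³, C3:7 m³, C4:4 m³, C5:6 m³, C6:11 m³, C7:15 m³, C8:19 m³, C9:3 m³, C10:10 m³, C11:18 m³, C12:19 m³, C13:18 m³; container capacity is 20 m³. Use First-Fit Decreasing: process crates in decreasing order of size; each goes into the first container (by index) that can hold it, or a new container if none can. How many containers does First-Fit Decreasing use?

Sorted descending: 19, 19, 18, 18, 17, 15, 12, 11, 10, 7, 6, 4, 3.
19 m³ → container 1 (remaining 1 m³)
19 m³ → container 2 (remaining 1 m³)
18 m³ → container 3 (remaining 2 m³)
18 m³ → container 4 (remaining 2 m³)
17 m³ → container 5 (remaining 3 m³)
15 m³ → container 6 (remaining 5 m³)
12 m³ → container 7 (remaining 8 m³)
11 m³ → container 8 (remaining 9 m³)
10 m³ → container 9 (remaining 10 m³)
7 m³ → container 7 (remaining 1 m³)
6 m³ → container 8 (remaining 3 m³)
4 m³ → container 6 (remaining 1 m³)
3 m³ → container 5 (remaining 0 m³)
Final containers: [19] [19] [18] [18] [17,3] [15,4] [12,7] [11,6] [10].

9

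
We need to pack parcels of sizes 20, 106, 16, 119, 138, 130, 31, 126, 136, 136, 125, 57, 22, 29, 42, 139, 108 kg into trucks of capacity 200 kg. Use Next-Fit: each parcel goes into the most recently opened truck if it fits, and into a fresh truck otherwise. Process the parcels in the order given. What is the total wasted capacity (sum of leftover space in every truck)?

720

truck 1: place 20 kg, 180 kg left
truck 1: place 106 kg, 74 kg left
truck 1: place 16 kg, 58 kg left
truck 2: place 119 kg, 81 kg left
truck 3: place 138 kg, 62 kg left
truck 4: place 130 kg, 70 kg left
truck 4: place 31 kg, 39 kg left
truck 5: place 126 kg, 74 kg left
truck 6: place 136 kg, 64 kg left
truck 7: place 136 kg, 64 kg left
truck 8: place 125 kg, 75 kg left
truck 8: place 57 kg, 18 kg left
truck 9: place 22 kg, 178 kg left
truck 9: place 29 kg, 149 kg left
truck 9: place 42 kg, 107 kg left
truck 10: place 139 kg, 61 kg left
truck 11: place 108 kg, 92 kg left
11 trucks × 200 kg = 2200 kg; used 1480 kg; unused 720 kg.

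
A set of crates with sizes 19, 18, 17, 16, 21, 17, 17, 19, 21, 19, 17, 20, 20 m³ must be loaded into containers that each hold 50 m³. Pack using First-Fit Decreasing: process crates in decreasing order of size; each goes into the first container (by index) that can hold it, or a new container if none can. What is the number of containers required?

6

Sorted descending: 21, 21, 20, 20, 19, 19, 19, 18, 17, 17, 17, 17, 16.
container 1: place 21 m³, 29 m³ left
container 1: place 21 m³, 8 m³ left
container 2: place 20 m³, 30 m³ left
container 2: place 20 m³, 10 m³ left
container 3: place 19 m³, 31 m³ left
container 3: place 19 m³, 12 m³ left
container 4: place 19 m³, 31 m³ left
container 4: place 18 m³, 13 m³ left
container 5: place 17 m³, 33 m³ left
container 5: place 17 m³, 16 m³ left
container 6: place 17 m³, 33 m³ left
container 6: place 17 m³, 16 m³ left
container 5: place 16 m³, 0 m³ left
Final containers: [21,21] [20,20] [19,19] [19,18] [17,17,16] [17,17].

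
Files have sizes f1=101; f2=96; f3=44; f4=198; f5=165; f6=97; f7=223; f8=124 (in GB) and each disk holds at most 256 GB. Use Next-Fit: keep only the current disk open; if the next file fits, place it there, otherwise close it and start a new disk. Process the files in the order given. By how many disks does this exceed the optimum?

Next-Fit: [101,96,44] [198] [165] [97] [223] [124] → 6 disks.
Total size 1048 GB; any packing needs at least ⌈1048/256⌉ = 5 disks.
An optimal packing achieves that bound: [223] [198,44] [165] [124,101] [97,96] → 5 disks.
Excess: 6 − 5 = 1.

1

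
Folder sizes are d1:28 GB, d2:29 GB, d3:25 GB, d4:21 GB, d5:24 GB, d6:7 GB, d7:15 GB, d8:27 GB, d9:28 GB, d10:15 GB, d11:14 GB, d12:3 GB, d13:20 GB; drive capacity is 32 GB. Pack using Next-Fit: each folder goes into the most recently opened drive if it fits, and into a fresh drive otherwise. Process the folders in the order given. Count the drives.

10 drives

drive 1: place d1 (28 GB), 4 GB left
drive 2: place d2 (29 GB), 3 GB left
drive 3: place d3 (25 GB), 7 GB left
drive 4: place d4 (21 GB), 11 GB left
drive 5: place d5 (24 GB), 8 GB left
drive 5: place d6 (7 GB), 1 GB left
drive 6: place d7 (15 GB), 17 GB left
drive 7: place d8 (27 GB), 5 GB left
drive 8: place d9 (28 GB), 4 GB left
drive 9: place d10 (15 GB), 17 GB left
drive 9: place d11 (14 GB), 3 GB left
drive 9: place d12 (3 GB), 0 GB left
drive 10: place d13 (20 GB), 12 GB left
Final drives: [28] [29] [25] [21] [24,7] [15] [27] [28] [15,14,3] [20].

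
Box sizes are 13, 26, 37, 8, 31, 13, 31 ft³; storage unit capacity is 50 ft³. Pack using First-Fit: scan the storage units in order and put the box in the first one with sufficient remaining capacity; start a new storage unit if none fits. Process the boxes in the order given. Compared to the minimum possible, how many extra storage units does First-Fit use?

First-Fit: [13,26,8] [37,13] [31] [31] → 4 storage units.
Total size 159 ft³; any packing needs at least ⌈159/50⌉ = 4 storage units.
So 4 is already optimal.

0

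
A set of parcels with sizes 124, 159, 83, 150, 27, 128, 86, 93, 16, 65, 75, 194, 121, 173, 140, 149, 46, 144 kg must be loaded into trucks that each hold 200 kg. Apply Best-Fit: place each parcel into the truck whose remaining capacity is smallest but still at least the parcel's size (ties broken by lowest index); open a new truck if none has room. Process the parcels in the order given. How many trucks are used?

truck 1: place 124 kg, 76 kg left
truck 2: place 159 kg, 41 kg left
truck 3: place 83 kg, 117 kg left
truck 4: place 150 kg, 50 kg left
truck 2: place 27 kg, 14 kg left
truck 5: place 128 kg, 72 kg left
truck 3: place 86 kg, 31 kg left
truck 6: place 93 kg, 107 kg left
truck 3: place 16 kg, 15 kg left
truck 5: place 65 kg, 7 kg left
truck 1: place 75 kg, 1 kg left
truck 7: place 194 kg, 6 kg left
truck 8: place 121 kg, 79 kg left
truck 9: place 173 kg, 27 kg left
truck 10: place 140 kg, 60 kg left
truck 11: place 149 kg, 51 kg left
truck 4: place 46 kg, 4 kg left
truck 12: place 144 kg, 56 kg left

12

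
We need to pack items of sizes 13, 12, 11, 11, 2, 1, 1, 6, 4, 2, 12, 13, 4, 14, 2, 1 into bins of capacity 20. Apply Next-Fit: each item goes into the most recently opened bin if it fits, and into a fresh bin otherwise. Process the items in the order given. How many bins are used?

bin 1: place 13, 7 left
bin 2: place 12, 8 left
bin 3: place 11, 9 left
bin 4: place 11, 9 left
bin 4: place 2, 7 left
bin 4: place 1, 6 left
bin 4: place 1, 5 left
bin 5: place 6, 14 left
bin 5: place 4, 10 left
bin 5: place 2, 8 left
bin 6: place 12, 8 left
bin 7: place 13, 7 left
bin 7: place 4, 3 left
bin 8: place 14, 6 left
bin 8: place 2, 4 left
bin 8: place 1, 3 left
Final bins: [13] [12] [11] [11,2,1,1] [6,4,2] [12] [13,4] [14,2,1].

8 bins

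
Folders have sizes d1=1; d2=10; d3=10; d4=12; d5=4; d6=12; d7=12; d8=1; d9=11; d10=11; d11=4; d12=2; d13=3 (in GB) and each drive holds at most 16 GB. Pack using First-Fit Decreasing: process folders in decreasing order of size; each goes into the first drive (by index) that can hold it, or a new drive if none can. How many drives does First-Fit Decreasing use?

Sorted descending: 12, 12, 12, 11, 11, 10, 10, 4, 4, 3, 2, 1, 1.
drive 1: place 12 GB, 4 GB left
drive 2: place 12 GB, 4 GB left
drive 3: place 12 GB, 4 GB left
drive 4: place 11 GB, 5 GB left
drive 5: place 11 GB, 5 GB left
drive 6: place 10 GB, 6 GB left
drive 7: place 10 GB, 6 GB left
drive 1: place 4 GB, 0 GB left
drive 2: place 4 GB, 0 GB left
drive 3: place 3 GB, 1 GB left
drive 4: place 2 GB, 3 GB left
drive 3: place 1 GB, 0 GB left
drive 4: place 1 GB, 2 GB left
Final drives: [12,4] [12,4] [12,3,1] [11,2,1] [11] [10] [10].

7 drives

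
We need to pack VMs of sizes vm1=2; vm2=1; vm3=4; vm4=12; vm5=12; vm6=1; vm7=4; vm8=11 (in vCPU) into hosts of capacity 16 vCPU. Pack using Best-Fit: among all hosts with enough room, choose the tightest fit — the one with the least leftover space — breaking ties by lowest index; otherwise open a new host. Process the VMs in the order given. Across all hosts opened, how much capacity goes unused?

Put vm1 (2 vCPU) in host 1; 14 vCPU remain.
Put vm2 (1 vCPU) in host 1; 13 vCPU remain.
Put vm3 (4 vCPU) in host 1; 9 vCPU remain.
Put vm4 (12 vCPU) in host 2; 4 vCPU remain.
Put vm5 (12 vCPU) in host 3; 4 vCPU remain.
Put vm6 (1 vCPU) in host 2; 3 vCPU remain.
Put vm7 (4 vCPU) in host 3; 0 vCPU remain.
Put vm8 (11 vCPU) in host 4; 5 vCPU remain.
4 hosts × 16 vCPU = 64 vCPU; used 47 vCPU; unused 17 vCPU.

17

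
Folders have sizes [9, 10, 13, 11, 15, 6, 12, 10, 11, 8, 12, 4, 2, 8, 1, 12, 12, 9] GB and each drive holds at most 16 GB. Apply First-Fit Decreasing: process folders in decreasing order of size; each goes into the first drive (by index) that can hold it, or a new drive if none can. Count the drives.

Sorted descending: 15, 13, 12, 12, 12, 12, 11, 11, 10, 10, 9, 9, 8, 8, 6, 4, 2, 1.
drive 1: place 15 GB, 1 GB left
drive 2: place 13 GB, 3 GB left
drive 3: place 12 GB, 4 GB left
drive 4: place 12 GB, 4 GB left
drive 5: place 12 GB, 4 GB left
drive 6: place 12 GB, 4 GB left
drive 7: place 11 GB, 5 GB left
drive 8: place 11 GB, 5 GB left
drive 9: place 10 GB, 6 GB left
drive 10: place 10 GB, 6 GB left
drive 11: place 9 GB, 7 GB left
drive 12: place 9 GB, 7 GB left
drive 13: place 8 GB, 8 GB left
drive 13: place 8 GB, 0 GB left
drive 9: place 6 GB, 0 GB left
drive 3: place 4 GB, 0 GB left
drive 2: place 2 GB, 1 GB left
drive 1: place 1 GB, 0 GB left
Final drives: [15,1] [13,2] [12,4] [12] [12] [12] [11] [11] [10,6] [10] [9] [9] [8,8].

13 drives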